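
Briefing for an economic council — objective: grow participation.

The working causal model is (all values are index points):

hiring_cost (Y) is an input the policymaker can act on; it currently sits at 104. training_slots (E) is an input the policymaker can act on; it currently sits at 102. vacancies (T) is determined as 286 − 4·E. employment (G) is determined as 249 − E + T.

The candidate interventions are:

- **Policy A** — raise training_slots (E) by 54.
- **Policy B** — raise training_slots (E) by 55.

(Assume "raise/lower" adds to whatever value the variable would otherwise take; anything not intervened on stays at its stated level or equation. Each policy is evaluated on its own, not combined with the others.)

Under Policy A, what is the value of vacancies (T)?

Policy A (E + 54):
  E = 102 + 54 = 156
  T = 286 − 4·156 = -338

-338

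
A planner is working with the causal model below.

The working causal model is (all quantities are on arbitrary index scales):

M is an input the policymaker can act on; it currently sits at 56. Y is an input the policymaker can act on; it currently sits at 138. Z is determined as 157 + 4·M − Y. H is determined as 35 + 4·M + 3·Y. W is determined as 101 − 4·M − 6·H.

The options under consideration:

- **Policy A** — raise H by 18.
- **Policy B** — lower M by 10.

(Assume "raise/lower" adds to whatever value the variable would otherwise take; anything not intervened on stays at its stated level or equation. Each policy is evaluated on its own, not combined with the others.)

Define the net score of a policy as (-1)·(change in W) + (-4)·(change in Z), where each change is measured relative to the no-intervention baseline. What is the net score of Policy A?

108

Baseline:
  M = 56
  Y = 138
  Z = 157 + 4·56 − 138 = 243
  H = 35 + 4·56 + 3·138 = 673
  W = 101 − 4·56 − 6·673 = -4161
Policy A (H + 18):
  M = 56
  Y = 138
  Z = 157 + 4·56 − 138 = 243
  H = 35 + 4·56 + 3·138 (+18 from intervention) = 691
  W = 101 − 4·56 − 6·691 = -4269
ΔW = -4269 − (-4161) = -108; ΔZ = 243 − 243 = 0
Score = (-1)·(-108) + (-4)·0 = 108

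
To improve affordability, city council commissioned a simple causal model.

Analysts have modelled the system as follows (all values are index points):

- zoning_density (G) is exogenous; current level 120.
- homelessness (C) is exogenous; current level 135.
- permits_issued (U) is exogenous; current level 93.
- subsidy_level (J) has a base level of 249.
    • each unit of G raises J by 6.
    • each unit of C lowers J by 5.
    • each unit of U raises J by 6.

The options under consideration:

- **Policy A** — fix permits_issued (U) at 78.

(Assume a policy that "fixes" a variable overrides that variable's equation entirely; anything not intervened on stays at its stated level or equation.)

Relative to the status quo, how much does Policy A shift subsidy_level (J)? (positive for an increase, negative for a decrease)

-90

Baseline:
  G = 120
  C = 135
  U = 93
  J = 249 + 6·120 − 5·135 + 6·93 = 852
Policy A (U := 78):
  G = 120
  C = 135
  U = 78
  J = 249 + 6·120 − 5·135 + 6·78 = 762
Change in J: 762 − 852 = -90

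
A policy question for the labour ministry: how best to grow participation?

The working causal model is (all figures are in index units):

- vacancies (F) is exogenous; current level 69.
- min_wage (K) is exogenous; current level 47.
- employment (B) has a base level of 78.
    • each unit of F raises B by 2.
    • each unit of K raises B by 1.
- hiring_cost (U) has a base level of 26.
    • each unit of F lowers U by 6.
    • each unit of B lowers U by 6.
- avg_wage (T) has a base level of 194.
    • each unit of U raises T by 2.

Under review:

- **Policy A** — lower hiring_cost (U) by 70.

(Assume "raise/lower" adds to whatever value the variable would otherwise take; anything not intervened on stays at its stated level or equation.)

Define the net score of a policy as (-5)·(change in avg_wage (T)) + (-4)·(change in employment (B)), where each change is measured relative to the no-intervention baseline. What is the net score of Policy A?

700

Baseline:
  F = 69
  K = 47
  B = 78 + 2·69 + 47 = 263
  U = 26 − 6·69 − 6·263 = -1966
  T = 194 + 2·(-1966) = -3738
Policy A (U − 70):
  F = 69
  K = 47
  B = 78 + 2·69 + 47 = 263
  U = 26 − 6·69 − 6·263 (−70 from intervention) = -2036
  T = 194 + 2·(-2036) = -3878
ΔT = -3878 − (-3738) = -140; ΔB = 263 − 263 = 0
Score = (-5)·(-140) + (-4)·0 = 700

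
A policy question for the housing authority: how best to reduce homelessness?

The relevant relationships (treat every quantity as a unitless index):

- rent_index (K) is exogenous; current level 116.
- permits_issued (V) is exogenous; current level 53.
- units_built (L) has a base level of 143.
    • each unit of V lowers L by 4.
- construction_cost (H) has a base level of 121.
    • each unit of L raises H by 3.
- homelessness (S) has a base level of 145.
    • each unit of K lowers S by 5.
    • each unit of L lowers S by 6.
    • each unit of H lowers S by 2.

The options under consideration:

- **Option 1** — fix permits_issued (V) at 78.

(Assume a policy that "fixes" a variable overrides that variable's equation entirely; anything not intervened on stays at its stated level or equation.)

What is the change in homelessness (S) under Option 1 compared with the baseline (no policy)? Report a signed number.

Baseline:
  K = 116
  V = 53
  L = 143 − 4·53 = -69
  H = 121 + 3·(-69) = -86
  S = 145 − 5·116 − 6·(-69) − 2·(-86) = 151
Option 1 (V := 78):
  K = 116
  V = 78
  L = 143 − 4·78 = -169
  H = 121 + 3·(-169) = -386
  S = 145 − 5·116 − 6·(-169) − 2·(-386) = 1351
Change in S: 1351 − 151 = 1200

1200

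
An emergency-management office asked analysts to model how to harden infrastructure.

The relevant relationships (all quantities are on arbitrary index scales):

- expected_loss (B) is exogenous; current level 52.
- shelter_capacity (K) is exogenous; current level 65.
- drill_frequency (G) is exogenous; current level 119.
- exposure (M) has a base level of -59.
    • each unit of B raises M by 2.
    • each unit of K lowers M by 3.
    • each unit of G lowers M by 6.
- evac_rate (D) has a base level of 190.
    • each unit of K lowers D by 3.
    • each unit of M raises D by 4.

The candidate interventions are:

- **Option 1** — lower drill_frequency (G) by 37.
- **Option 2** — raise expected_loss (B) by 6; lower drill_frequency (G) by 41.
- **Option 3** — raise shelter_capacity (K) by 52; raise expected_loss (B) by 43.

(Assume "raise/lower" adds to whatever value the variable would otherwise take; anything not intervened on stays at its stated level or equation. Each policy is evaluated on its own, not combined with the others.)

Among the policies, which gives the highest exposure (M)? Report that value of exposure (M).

Option 1 (G − 37):
  B = 52
  K = 65
  G = 119 − 37 = 82
  M = -59 + 2·52 − 3·65 − 6·82 = -642
Option 2 (B + 6, G − 41):
  B = 52 + 6 = 58
  K = 65
  G = 119 − 41 = 78
  M = -59 + 2·58 − 3·65 − 6·78 = -606
Option 3 (K + 52, B + 43):
  B = 52 + 43 = 95
  K = 65 + 52 = 117
  G = 119
  M = -59 + 2·95 − 3·117 − 6·119 = -934
Comparing — Option 1: M=-642, Option 2: M=-606, Option 3: M=-934. Highest is -606 (Option 2).

-606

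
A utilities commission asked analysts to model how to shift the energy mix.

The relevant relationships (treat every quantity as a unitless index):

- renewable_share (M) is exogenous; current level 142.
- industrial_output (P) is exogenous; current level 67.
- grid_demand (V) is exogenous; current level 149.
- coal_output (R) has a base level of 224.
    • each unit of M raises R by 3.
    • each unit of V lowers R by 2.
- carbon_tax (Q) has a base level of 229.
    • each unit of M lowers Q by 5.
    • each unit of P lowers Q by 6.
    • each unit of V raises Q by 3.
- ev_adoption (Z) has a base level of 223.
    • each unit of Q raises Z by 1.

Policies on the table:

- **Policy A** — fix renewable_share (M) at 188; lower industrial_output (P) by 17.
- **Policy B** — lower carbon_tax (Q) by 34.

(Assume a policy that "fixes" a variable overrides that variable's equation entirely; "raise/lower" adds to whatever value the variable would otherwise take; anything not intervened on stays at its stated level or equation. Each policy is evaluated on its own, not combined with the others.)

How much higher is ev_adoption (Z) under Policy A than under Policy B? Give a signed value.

Policy A (M := 188, P − 17):
  M = 188
  P = 67 − 17 = 50
  V = 149
  Q = 229 − 5·188 − 6·50 + 3·149 = -564
  Z = 223 + (-564) = -341
Policy B (Q − 34):
  M = 142
  P = 67
  V = 149
  Q = 229 − 5·142 − 6·67 + 3·149 (−34 from intervention) = -470
  Z = 223 + (-470) = -247
Z: -341 − (-247) = -94

-94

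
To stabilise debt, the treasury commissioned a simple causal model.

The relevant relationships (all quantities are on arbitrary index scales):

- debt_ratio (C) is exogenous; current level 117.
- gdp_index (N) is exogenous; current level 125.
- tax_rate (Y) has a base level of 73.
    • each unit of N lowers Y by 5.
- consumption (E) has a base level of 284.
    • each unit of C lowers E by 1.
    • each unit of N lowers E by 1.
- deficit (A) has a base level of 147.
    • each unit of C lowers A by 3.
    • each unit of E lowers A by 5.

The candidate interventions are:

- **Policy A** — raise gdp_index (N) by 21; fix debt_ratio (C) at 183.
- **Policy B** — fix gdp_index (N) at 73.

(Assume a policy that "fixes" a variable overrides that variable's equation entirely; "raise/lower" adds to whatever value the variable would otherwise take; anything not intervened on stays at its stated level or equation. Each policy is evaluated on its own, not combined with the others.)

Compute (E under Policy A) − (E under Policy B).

-139

Policy A (N + 21, C := 183):
  C = 183
  N = 125 + 21 = 146
  E = 284 − 183 − 146 = -45
Policy B (N := 73):
  C = 117
  N = 73
  E = 284 − 117 − 73 = 94
E: -45 − 94 = -139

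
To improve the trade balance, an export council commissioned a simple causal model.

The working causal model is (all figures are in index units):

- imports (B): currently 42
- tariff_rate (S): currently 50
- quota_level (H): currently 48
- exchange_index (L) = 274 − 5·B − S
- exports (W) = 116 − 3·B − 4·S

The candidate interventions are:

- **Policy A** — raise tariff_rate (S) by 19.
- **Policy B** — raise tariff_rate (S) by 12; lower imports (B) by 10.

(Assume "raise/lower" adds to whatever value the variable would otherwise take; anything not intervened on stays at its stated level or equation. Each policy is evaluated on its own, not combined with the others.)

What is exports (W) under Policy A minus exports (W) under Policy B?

-58

Policy A (S + 19):
  B = 42
  S = 50 + 19 = 69
  W = 116 − 3·42 − 4·69 = -286
Policy B (S + 12, B − 10):
  B = 42 − 10 = 32
  S = 50 + 12 = 62
  W = 116 − 3·32 − 4·62 = -228
W: -286 − (-228) = -58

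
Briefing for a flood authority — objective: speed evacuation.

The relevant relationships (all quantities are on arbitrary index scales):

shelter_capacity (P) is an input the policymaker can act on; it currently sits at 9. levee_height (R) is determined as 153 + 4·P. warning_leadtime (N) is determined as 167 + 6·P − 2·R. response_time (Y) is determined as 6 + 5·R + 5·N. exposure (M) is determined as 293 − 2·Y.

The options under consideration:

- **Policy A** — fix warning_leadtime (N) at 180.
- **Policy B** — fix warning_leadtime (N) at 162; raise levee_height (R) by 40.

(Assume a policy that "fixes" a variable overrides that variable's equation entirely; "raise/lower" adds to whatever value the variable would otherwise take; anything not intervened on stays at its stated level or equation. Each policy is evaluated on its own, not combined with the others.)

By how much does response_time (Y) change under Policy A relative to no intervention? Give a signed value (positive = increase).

1685

Baseline:
  P = 9
  R = 153 + 4·9 = 189
  N = 167 + 6·9 − 2·189 = -157
  Y = 6 + 5·189 + 5·(-157) = 166
Policy A (N := 180):
  P = 9
  R = 153 + 4·9 = 189
  N = 180
  Y = 6 + 5·189 + 5·180 = 1851
Change in Y: 1851 − 166 = 1685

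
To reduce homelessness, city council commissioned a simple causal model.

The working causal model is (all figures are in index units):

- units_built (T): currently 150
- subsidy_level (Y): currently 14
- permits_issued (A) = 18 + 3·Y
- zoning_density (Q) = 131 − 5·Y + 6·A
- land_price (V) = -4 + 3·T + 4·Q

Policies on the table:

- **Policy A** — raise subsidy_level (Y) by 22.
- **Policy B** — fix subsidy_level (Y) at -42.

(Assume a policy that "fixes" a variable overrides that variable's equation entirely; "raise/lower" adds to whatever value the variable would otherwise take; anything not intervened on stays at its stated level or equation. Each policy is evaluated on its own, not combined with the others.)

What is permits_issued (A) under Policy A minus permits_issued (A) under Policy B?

234

Policy A (Y + 22):
  Y = 14 + 22 = 36
  A = 18 + 3·36 = 126
Policy B (Y := -42):
  Y = -42
  A = 18 + 3·(-42) = -108
A: 126 − (-108) = 234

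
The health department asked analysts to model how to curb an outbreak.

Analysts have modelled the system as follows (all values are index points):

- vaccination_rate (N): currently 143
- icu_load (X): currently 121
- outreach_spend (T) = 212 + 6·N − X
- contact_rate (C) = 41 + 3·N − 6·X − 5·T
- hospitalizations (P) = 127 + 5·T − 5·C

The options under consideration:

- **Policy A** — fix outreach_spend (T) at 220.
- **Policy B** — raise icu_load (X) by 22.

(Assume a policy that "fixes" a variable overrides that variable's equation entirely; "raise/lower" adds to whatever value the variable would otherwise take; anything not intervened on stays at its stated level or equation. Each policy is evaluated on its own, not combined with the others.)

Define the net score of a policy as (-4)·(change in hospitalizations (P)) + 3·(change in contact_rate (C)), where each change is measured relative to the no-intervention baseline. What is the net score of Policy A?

98415

Baseline:
  N = 143
  X = 121
  T = 212 + 6·143 − 121 = 949
  C = 41 + 3·143 − 6·121 − 5·949 = -5001
  P = 127 + 5·949 − 5·(-5001) = 29877
Policy A (T := 220):
  N = 143
  X = 121
  T = 220
  C = 41 + 3·143 − 6·121 − 5·220 = -1356
  P = 127 + 5·220 − 5·(-1356) = 8007
ΔP = 8007 − 29877 = -21870; ΔC = -1356 − (-5001) = 3645
Score = (-4)·(-21870) + 3·3645 = 98415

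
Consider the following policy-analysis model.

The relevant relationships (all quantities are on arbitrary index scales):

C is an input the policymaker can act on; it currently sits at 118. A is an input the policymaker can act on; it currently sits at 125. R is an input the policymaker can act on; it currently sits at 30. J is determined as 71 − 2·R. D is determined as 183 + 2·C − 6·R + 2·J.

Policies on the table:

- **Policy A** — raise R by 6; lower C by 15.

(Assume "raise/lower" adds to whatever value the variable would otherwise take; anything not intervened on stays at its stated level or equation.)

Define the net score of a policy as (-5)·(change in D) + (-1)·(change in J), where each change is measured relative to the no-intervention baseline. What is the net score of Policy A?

462

Baseline:
  C = 118
  R = 30
  J = 71 − 2·30 = 11
  D = 183 + 2·118 − 6·30 + 2·11 = 261
Policy A (R + 6, C − 15):
  C = 118 − 15 = 103
  R = 30 + 6 = 36
  J = 71 − 2·36 = -1
  D = 183 + 2·103 − 6·36 + 2·(-1) = 171
ΔD = 171 − 261 = -90; ΔJ = -1 − 11 = -12
Score = (-5)·(-90) + (-1)·(-12) = 462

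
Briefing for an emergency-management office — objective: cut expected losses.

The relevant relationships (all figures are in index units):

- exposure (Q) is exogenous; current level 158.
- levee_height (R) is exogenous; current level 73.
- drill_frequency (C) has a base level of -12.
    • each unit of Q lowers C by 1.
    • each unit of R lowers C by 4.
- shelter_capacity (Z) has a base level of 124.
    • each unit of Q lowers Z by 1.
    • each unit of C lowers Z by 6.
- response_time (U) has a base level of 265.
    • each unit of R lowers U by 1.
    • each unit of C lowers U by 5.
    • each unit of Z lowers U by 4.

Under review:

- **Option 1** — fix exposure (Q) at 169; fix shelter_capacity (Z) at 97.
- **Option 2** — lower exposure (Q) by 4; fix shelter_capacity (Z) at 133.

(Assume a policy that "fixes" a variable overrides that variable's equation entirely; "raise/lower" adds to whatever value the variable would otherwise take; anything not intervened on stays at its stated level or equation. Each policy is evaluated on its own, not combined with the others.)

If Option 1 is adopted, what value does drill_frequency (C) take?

Option 1 (Q := 169, Z := 97):
  Q = 169
  R = 73
  C = -12 − 169 − 4·73 = -473

-473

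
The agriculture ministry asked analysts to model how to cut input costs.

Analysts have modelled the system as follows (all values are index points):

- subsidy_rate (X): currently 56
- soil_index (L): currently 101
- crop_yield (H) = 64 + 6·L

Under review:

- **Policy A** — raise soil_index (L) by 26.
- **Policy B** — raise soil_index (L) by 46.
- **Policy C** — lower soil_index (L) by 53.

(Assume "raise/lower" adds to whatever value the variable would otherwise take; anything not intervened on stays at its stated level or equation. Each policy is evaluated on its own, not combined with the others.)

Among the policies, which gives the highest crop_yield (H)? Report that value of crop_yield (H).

946

Policy A (L + 26):
  L = 101 + 26 = 127
  H = 64 + 6·127 = 826
Policy B (L + 46):
  L = 101 + 46 = 147
  H = 64 + 6·147 = 946
Policy C (L − 53):
  L = 101 − 53 = 48
  H = 64 + 6·48 = 352
Comparing — Policy A: H=826, Policy B: H=946, Policy C: H=352. Highest is 946 (Policy B).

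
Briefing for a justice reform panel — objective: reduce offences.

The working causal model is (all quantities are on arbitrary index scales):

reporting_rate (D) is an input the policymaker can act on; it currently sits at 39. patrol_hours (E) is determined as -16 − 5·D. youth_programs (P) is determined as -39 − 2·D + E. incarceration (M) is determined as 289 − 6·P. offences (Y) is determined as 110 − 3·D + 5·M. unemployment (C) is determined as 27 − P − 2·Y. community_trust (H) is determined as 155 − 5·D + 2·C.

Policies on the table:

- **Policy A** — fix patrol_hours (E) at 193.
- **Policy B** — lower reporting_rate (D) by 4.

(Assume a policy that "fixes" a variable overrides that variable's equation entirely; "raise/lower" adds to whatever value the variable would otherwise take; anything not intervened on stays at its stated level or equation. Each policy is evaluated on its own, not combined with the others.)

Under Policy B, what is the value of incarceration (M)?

2089

Policy B (D − 4):
  D = 39 − 4 = 35
  E = -16 − 5·35 = -191
  P = -39 − 2·35 + (-191) = -300
  M = 289 − 6·(-300) = 2089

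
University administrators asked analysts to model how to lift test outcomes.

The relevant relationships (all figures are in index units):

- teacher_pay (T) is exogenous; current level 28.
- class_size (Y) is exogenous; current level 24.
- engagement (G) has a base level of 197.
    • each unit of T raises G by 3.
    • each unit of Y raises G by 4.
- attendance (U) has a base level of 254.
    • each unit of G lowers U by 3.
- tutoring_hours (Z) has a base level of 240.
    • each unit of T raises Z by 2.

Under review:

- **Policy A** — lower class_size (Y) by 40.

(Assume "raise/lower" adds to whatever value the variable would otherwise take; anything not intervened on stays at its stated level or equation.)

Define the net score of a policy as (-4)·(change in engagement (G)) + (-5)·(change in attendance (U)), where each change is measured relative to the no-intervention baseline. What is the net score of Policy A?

Baseline:
  T = 28
  Y = 24
  G = 197 + 3·28 + 4·24 = 377
  U = 254 − 3·377 = -877
Policy A (Y − 40):
  T = 28
  Y = 24 − 40 = -16
  G = 197 + 3·28 + 4·(-16) = 217
  U = 254 − 3·217 = -397
ΔG = 217 − 377 = -160; ΔU = -397 − (-877) = 480
Score = (-4)·(-160) + (-5)·480 = -1760

-1760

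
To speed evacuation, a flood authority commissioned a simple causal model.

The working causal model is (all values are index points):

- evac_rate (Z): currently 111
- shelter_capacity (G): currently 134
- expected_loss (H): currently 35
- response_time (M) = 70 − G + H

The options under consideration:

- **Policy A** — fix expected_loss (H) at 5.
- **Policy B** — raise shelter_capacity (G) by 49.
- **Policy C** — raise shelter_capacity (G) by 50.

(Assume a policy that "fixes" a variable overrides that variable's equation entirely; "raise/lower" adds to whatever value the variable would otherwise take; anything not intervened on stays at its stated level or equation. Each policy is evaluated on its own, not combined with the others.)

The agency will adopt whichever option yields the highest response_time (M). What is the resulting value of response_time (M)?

Policy A (H := 5):
  G = 134
  H = 5
  M = 70 − 134 + 5 = -59
Policy B (G + 49):
  G = 134 + 49 = 183
  H = 35
  M = 70 − 183 + 35 = -78
Policy C (G + 50):
  G = 134 + 50 = 184
  H = 35
  M = 70 − 184 + 35 = -79
Comparing — Policy A: M=-59, Policy B: M=-78, Policy C: M=-79. Highest is -59 (Policy A).

-59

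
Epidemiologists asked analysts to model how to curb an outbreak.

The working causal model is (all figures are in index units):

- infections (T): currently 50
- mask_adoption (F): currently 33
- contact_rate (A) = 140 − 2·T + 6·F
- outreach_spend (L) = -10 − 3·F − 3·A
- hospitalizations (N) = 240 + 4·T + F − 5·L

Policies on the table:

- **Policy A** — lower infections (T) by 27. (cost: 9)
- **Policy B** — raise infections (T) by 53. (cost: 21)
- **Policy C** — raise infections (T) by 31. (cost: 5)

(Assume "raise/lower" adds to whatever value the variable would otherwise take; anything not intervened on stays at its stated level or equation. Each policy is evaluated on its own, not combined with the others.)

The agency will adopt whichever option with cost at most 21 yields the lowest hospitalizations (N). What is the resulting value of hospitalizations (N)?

3210

Policy A (T − 27):
  T = 50 − 27 = 23
  F = 33
  A = 140 − 2·23 + 6·33 = 292
  L = -10 − 3·33 − 3·292 = -985
  N = 240 + 4·23 + 33 − 5·(-985) = 5290
Policy B (T + 53):
  T = 50 + 53 = 103
  F = 33
  A = 140 − 2·103 + 6·33 = 132
  L = -10 − 3·33 − 3·132 = -505
  N = 240 + 4·103 + 33 − 5·(-505) = 3210
Policy C (T + 31):
  T = 50 + 31 = 81
  F = 33
  A = 140 − 2·81 + 6·33 = 176
  L = -10 − 3·33 − 3·176 = -637
  N = 240 + 4·81 + 33 − 5·(-637) = 3782
Comparing — Policy A: N=5290, Policy B: N=3210, Policy C: N=3782. Lowest is 3210 (Policy B).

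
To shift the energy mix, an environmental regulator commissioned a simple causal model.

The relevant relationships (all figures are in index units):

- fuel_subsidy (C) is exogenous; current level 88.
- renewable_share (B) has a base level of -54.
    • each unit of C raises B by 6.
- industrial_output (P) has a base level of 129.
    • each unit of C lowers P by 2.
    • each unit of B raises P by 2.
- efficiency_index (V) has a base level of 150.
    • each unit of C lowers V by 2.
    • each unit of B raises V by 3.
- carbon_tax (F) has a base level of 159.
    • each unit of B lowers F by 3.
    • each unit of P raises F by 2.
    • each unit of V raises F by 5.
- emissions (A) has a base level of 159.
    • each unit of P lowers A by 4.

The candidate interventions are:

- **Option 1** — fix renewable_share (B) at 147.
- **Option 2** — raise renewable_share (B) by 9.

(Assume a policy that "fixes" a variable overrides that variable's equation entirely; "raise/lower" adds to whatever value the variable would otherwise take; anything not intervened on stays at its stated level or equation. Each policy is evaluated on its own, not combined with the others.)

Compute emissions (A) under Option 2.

-3517

Option 2 (B + 9):
  C = 88
  B = -54 + 6·88 (+9 from intervention) = 483
  P = 129 − 2·88 + 2·483 = 919
  A = 159 − 4·919 = -3517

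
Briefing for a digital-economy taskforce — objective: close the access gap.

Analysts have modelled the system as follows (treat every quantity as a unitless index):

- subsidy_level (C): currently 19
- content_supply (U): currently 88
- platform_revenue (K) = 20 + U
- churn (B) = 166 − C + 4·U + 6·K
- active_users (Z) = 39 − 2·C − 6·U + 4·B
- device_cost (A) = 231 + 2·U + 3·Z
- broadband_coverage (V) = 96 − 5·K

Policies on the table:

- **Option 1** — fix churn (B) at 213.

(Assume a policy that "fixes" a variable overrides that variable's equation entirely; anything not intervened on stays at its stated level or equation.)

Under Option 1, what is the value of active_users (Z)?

325

Option 1 (B := 213):
  C = 19
  U = 88
  K = 20 + 88 = 108
  B = 213
  Z = 39 − 2·19 − 6·88 + 4·213 = 325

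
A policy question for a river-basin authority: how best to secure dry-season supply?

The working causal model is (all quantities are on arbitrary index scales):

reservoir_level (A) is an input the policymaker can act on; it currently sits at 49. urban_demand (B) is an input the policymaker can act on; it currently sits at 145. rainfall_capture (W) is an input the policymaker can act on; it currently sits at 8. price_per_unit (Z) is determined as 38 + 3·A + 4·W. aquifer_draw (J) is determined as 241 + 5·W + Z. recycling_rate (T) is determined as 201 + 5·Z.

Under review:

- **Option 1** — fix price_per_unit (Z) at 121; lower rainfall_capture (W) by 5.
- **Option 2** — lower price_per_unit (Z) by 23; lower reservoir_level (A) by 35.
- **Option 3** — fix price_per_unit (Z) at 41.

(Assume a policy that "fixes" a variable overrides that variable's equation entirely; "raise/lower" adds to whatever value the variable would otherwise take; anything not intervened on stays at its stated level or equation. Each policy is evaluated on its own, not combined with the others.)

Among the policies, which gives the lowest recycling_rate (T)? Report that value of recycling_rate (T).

406

Option 1 (Z := 121, W − 5):
  A = 49
  W = 8 − 5 = 3
  Z = 121
  T = 201 + 5·121 = 806
Option 2 (Z − 23, A − 35):
  A = 49 − 35 = 14
  W = 8
  Z = 38 + 3·14 + 4·8 (−23 from intervention) = 89
  T = 201 + 5·89 = 646
Option 3 (Z := 41):
  A = 49
  W = 8
  Z = 41
  T = 201 + 5·41 = 406
Comparing — Option 1: T=806, Option 2: T=646, Option 3: T=406. Lowest is 406 (Option 3).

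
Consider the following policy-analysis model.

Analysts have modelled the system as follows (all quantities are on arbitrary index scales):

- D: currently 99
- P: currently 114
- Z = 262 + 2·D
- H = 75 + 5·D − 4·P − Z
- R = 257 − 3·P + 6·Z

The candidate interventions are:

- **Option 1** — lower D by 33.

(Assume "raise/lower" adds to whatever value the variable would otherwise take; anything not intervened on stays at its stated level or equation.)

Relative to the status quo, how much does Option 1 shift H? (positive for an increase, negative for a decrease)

-99

Baseline:
  D = 99
  P = 114
  Z = 262 + 2·99 = 460
  H = 75 + 5·99 − 4·114 − 460 = -346
Option 1 (D − 33):
  D = 99 − 33 = 66
  P = 114
  Z = 262 + 2·66 = 394
  H = 75 + 5·66 − 4·114 − 394 = -445
Change in H: -445 − (-346) = -99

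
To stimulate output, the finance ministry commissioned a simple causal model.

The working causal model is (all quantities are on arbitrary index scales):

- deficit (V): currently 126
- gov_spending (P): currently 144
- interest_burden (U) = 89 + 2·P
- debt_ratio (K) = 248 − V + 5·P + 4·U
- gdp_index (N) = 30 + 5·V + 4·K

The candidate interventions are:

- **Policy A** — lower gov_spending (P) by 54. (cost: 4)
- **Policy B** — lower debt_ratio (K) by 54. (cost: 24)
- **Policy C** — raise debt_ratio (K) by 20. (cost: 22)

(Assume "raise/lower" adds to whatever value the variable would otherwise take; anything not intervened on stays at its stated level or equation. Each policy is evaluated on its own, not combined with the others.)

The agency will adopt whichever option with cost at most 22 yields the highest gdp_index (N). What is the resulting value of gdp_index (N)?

10140

Policy A (P − 54):
  V = 126
  P = 144 − 54 = 90
  U = 89 + 2·90 = 269
  K = 248 − 126 + 5·90 + 4·269 = 1648
  N = 30 + 5·126 + 4·1648 = 7252
Policy C (K + 20):
  V = 126
  P = 144
  U = 89 + 2·144 = 377
  K = 248 − 126 + 5·144 + 4·377 (+20 from intervention) = 2370
  N = 30 + 5·126 + 4·2370 = 10140
Comparing — Policy A: N=7252, Policy C: N=10140. Highest is 10140 (Policy C).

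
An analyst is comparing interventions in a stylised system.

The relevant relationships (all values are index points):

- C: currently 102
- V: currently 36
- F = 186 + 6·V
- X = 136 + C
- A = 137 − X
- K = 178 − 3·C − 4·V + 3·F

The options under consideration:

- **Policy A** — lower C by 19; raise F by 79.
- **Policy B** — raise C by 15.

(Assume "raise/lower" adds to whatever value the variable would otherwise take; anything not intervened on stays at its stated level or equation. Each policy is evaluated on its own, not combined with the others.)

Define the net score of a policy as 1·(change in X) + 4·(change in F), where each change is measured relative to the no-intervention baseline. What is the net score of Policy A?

297

Baseline:
  C = 102
  V = 36
  F = 186 + 6·36 = 402
  X = 136 + 102 = 238
Policy A (C − 19, F + 79):
  C = 102 − 19 = 83
  V = 36
  F = 186 + 6·36 (+79 from intervention) = 481
  X = 136 + 83 = 219
ΔX = 219 − 238 = -19; ΔF = 481 − 402 = 79
Score = 1·(-19) + 4·79 = 297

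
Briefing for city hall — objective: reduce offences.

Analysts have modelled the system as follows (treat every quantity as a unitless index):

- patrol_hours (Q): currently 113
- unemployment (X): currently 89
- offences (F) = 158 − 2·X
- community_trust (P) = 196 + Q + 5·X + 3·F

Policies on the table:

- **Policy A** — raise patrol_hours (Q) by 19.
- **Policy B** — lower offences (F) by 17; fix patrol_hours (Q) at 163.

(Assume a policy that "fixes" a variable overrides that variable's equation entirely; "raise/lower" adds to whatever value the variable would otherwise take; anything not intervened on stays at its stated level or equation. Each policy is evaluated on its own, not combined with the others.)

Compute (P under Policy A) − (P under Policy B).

20

Policy A (Q + 19):
  Q = 113 + 19 = 132
  X = 89
  F = 158 − 2·89 = -20
  P = 196 + 132 + 5·89 + 3·(-20) = 713
Policy B (F − 17, Q := 163):
  Q = 163
  X = 89
  F = 158 − 2·89 (−17 from intervention) = -37
  P = 196 + 163 + 5·89 + 3·(-37) = 693
P: 713 − 693 = 20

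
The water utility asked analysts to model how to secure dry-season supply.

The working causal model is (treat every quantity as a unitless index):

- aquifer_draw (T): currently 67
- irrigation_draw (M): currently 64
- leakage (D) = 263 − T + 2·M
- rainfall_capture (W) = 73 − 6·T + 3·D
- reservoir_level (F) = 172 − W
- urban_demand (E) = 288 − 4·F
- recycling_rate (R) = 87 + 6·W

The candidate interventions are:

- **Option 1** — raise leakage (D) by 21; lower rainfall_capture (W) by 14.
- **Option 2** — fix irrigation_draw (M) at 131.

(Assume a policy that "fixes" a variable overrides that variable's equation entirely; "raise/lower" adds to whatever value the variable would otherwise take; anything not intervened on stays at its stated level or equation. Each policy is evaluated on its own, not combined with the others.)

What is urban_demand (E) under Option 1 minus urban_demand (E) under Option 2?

-1412

Option 1 (D + 21, W − 14):
  T = 67
  M = 64
  D = 263 − 67 + 2·64 (+21 from intervention) = 345
  W = 73 − 6·67 + 3·345 (−14 from intervention) = 692
  F = 172 − 692 = -520
  E = 288 − 4·(-520) = 2368
Option 2 (M := 131):
  T = 67
  M = 131
  D = 263 − 67 + 2·131 = 458
  W = 73 − 6·67 + 3·458 = 1045
  F = 172 − 1045 = -873
  E = 288 − 4·(-873) = 3780
E: 2368 − 3780 = -1412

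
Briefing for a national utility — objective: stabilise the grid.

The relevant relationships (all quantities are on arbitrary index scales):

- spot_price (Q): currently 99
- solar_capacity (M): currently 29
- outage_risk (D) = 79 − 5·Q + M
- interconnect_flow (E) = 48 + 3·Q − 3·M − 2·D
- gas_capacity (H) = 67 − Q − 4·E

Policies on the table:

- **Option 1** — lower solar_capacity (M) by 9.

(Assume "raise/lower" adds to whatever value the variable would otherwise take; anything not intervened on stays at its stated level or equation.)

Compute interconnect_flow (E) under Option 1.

1077

Option 1 (M − 9):
  Q = 99
  M = 29 − 9 = 20
  D = 79 − 5·99 + 20 = -396
  E = 48 + 3·99 − 3·20 − 2·(-396) = 1077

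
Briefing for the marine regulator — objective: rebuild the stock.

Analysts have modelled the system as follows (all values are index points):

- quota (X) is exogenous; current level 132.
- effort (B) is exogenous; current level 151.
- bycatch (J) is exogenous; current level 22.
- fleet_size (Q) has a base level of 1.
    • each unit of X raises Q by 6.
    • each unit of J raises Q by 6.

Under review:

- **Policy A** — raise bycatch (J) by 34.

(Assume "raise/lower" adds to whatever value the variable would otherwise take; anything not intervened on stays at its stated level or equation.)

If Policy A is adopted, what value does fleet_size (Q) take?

1129

Policy A (J + 34):
  X = 132
  J = 22 + 34 = 56
  Q = 1 + 6·132 + 6·56 = 1129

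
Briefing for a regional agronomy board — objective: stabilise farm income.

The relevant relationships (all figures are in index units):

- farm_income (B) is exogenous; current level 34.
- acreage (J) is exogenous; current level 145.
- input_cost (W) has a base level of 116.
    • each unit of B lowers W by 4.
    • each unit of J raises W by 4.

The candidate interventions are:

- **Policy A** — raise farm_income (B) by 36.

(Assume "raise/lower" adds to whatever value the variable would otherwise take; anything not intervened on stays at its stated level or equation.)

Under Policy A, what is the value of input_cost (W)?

416

Policy A (B + 36):
  B = 34 + 36 = 70
  J = 145
  W = 116 − 4·70 + 4·145 = 416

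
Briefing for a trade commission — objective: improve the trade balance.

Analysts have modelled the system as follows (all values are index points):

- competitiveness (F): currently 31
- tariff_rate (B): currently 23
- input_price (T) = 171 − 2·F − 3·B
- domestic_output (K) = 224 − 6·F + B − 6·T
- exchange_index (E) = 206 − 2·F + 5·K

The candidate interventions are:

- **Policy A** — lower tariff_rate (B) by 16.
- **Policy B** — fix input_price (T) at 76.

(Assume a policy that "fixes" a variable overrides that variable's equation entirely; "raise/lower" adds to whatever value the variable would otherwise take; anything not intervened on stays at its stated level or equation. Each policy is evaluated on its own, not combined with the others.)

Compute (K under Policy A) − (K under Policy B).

-88

Policy A (B − 16):
  F = 31
  B = 23 − 16 = 7
  T = 171 − 2·31 − 3·7 = 88
  K = 224 − 6·31 + 7 − 6·88 = -483
Policy B (T := 76):
  F = 31
  B = 23
  T = 76
  K = 224 − 6·31 + 23 − 6·76 = -395
K: -483 − (-395) = -88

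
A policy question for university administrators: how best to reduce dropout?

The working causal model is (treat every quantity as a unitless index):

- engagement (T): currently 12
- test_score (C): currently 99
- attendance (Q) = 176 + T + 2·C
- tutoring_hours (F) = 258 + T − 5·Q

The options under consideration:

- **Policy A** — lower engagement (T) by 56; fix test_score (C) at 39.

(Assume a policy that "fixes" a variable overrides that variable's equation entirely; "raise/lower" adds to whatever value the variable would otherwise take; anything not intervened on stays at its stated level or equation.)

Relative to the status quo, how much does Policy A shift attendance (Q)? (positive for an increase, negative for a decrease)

-176

Baseline:
  T = 12
  C = 99
  Q = 176 + 12 + 2·99 = 386
Policy A (T − 56, C := 39):
  T = 12 − 56 = -44
  C = 39
  Q = 176 + (-44) + 2·39 = 210
Change in Q: 210 − 386 = -176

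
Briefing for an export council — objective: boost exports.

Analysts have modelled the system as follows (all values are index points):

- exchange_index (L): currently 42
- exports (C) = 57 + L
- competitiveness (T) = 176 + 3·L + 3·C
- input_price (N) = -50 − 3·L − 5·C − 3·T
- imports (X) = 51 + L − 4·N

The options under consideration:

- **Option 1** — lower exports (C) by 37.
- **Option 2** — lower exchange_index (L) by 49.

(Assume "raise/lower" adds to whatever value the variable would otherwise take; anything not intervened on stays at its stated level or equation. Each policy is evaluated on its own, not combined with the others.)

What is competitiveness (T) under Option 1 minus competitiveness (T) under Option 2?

Option 1 (C − 37):
  L = 42
  C = 57 + 42 (−37 from intervention) = 62
  T = 176 + 3·42 + 3·62 = 488
Option 2 (L − 49):
  L = 42 − 49 = -7
  C = 57 + (-7) = 50
  T = 176 + 3·(-7) + 3·50 = 305
T: 488 − 305 = 183

183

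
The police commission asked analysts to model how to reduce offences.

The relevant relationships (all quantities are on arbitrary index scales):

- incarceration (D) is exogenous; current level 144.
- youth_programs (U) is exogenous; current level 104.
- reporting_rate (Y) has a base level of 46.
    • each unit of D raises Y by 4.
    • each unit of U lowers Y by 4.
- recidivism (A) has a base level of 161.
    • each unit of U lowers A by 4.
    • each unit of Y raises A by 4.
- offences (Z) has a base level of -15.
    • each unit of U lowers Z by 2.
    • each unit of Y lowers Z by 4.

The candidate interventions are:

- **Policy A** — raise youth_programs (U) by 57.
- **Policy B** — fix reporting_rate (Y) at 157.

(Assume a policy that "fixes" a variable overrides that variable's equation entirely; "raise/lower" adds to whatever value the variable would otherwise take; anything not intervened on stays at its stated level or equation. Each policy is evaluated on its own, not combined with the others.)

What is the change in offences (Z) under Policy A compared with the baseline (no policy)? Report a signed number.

Baseline:
  D = 144
  U = 104
  Y = 46 + 4·144 − 4·104 = 206
  Z = -15 − 2·104 − 4·206 = -1047
Policy A (U + 57):
  D = 144
  U = 104 + 57 = 161
  Y = 46 + 4·144 − 4·161 = -22
  Z = -15 − 2·161 − 4·(-22) = -249
Change in Z: -249 − (-1047) = 798

798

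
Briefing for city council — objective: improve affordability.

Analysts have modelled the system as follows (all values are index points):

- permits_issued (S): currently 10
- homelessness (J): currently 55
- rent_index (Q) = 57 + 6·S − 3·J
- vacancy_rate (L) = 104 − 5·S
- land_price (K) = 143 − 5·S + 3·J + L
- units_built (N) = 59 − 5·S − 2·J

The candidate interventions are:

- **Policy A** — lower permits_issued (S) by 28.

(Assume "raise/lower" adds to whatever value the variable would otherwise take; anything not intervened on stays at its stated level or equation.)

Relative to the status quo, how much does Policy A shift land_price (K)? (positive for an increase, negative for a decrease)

280

Baseline:
  S = 10
  J = 55
  L = 104 − 5·10 = 54
  K = 143 − 5·10 + 3·55 + 54 = 312
Policy A (S − 28):
  S = 10 − 28 = -18
  J = 55
  L = 104 − 5·(-18) = 194
  K = 143 − 5·(-18) + 3·55 + 194 = 592
Change in K: 592 − 312 = 280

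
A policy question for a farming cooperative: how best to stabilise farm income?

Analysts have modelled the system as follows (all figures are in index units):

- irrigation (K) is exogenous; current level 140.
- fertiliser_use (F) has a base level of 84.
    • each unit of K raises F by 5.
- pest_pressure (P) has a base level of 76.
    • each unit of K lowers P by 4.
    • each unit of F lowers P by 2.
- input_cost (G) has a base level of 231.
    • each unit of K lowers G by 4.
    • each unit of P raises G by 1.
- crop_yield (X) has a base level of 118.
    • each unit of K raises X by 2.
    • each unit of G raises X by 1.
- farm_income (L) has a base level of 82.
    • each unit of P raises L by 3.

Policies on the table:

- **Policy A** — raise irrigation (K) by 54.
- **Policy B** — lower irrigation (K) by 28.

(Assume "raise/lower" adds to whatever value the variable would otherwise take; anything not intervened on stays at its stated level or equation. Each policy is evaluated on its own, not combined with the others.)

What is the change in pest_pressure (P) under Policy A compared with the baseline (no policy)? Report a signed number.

-756

Baseline:
  K = 140
  F = 84 + 5·140 = 784
  P = 76 − 4·140 − 2·784 = -2052
Policy A (K + 54):
  K = 140 + 54 = 194
  F = 84 + 5·194 = 1054
  P = 76 − 4·194 − 2·1054 = -2808
Change in P: -2808 − (-2052) = -756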